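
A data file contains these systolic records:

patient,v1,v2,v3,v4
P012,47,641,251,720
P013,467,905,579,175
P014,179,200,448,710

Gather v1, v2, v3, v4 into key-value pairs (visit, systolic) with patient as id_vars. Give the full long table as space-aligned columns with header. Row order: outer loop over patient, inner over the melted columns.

Each (patient, column) pair becomes one row: 3 × 4 = 12 rows.
For example, (P012, v1) → systolic=47.

patient  visit  systolic
P012     v1     47      
P012     v2     641     
P012     v3     251     
P012     v4     720     
P013     v1     467     
P013     v2     905     
P013     v3     579     
P013     v4     175     
P014     v1     179     
P014     v2     200     
P014     v3     448     
P014     v4     710     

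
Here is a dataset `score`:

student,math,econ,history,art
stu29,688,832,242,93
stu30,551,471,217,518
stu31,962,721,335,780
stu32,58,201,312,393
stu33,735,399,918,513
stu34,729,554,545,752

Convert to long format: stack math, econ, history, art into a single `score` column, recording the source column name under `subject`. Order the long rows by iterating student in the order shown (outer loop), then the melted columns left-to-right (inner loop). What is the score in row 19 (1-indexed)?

918

24 rows total (6 × 4). Row 19: index ⌊(19-1)/4⌋ = 4 into student → stu33; (19-1) mod 4 = 2 into the melted columns → history.
So row 19 is (stu33, history, 918); score = 918.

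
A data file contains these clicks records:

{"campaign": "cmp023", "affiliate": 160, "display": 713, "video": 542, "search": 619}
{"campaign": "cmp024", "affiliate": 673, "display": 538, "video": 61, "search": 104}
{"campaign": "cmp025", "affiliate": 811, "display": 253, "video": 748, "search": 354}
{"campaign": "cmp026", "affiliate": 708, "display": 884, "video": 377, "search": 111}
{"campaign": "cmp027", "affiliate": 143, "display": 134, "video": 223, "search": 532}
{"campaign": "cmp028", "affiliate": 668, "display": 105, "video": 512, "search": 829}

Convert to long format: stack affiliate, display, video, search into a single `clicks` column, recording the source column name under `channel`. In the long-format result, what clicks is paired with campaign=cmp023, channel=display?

713

Unpivoting turns each (campaign, wide-column) pair into one long row.
The wide cell at row cmp023, column display holds 713, so the long row (cmp023, display) has clicks=713.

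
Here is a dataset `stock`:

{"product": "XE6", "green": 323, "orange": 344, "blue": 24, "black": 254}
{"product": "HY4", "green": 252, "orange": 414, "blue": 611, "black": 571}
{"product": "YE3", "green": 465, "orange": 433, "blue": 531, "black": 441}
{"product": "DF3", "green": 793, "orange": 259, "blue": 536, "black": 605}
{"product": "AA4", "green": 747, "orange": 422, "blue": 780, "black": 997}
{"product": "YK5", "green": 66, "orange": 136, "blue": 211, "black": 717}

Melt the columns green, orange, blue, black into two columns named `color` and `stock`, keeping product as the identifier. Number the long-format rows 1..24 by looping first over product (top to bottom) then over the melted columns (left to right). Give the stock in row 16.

605

24 rows total (6 × 4). Row 16: index ⌊(16-1)/4⌋ = 3 into product → DF3; (16-1) mod 4 = 3 into the melted columns → black.
So row 16 is (DF3, black, 605); stock = 605.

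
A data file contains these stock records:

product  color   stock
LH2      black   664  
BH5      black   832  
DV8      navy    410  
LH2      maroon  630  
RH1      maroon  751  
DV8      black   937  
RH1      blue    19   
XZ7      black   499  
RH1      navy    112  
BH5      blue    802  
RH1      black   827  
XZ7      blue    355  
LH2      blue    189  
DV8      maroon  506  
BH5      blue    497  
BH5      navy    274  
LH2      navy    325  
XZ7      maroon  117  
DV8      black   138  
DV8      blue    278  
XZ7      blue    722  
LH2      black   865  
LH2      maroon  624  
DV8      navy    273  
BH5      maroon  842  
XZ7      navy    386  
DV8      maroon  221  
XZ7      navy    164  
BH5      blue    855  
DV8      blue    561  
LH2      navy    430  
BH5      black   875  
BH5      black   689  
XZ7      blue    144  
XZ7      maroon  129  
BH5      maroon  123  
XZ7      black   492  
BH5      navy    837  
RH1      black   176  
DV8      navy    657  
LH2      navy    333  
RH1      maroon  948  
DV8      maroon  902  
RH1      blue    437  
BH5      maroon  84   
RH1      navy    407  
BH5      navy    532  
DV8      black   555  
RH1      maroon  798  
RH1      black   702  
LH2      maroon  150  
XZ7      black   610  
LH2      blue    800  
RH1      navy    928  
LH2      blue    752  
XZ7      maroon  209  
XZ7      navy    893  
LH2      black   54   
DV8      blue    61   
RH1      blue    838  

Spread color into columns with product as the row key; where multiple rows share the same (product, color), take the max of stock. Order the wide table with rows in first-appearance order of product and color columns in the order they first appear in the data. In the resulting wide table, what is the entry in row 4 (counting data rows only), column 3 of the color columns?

With rows in first-appearance order of product, row 4 is product=RH1. color columns in first-appearance order: black, navy, maroon, blue; column 3 is maroon.
Long rows with product=RH1, color=maroon: max(751, 948, 798) = 948.

948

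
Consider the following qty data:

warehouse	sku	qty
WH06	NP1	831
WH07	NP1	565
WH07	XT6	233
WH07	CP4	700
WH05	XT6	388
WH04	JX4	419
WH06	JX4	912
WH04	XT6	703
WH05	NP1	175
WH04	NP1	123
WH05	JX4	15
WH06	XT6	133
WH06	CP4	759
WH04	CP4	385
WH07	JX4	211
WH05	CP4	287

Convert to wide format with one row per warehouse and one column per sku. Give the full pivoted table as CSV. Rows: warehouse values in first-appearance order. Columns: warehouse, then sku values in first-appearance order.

Columns: warehouse plus the 4 distinct sku values (NP1, XT6, CP4, JX4).
For example, row WH06 column NP1 takes qty=831 from the long row (WH06, NP1).

warehouse,NP1,XT6,CP4,JX4
WH06,831,133,759,912
WH07,565,233,700,211
WH05,175,388,287,15
WH04,123,703,385,419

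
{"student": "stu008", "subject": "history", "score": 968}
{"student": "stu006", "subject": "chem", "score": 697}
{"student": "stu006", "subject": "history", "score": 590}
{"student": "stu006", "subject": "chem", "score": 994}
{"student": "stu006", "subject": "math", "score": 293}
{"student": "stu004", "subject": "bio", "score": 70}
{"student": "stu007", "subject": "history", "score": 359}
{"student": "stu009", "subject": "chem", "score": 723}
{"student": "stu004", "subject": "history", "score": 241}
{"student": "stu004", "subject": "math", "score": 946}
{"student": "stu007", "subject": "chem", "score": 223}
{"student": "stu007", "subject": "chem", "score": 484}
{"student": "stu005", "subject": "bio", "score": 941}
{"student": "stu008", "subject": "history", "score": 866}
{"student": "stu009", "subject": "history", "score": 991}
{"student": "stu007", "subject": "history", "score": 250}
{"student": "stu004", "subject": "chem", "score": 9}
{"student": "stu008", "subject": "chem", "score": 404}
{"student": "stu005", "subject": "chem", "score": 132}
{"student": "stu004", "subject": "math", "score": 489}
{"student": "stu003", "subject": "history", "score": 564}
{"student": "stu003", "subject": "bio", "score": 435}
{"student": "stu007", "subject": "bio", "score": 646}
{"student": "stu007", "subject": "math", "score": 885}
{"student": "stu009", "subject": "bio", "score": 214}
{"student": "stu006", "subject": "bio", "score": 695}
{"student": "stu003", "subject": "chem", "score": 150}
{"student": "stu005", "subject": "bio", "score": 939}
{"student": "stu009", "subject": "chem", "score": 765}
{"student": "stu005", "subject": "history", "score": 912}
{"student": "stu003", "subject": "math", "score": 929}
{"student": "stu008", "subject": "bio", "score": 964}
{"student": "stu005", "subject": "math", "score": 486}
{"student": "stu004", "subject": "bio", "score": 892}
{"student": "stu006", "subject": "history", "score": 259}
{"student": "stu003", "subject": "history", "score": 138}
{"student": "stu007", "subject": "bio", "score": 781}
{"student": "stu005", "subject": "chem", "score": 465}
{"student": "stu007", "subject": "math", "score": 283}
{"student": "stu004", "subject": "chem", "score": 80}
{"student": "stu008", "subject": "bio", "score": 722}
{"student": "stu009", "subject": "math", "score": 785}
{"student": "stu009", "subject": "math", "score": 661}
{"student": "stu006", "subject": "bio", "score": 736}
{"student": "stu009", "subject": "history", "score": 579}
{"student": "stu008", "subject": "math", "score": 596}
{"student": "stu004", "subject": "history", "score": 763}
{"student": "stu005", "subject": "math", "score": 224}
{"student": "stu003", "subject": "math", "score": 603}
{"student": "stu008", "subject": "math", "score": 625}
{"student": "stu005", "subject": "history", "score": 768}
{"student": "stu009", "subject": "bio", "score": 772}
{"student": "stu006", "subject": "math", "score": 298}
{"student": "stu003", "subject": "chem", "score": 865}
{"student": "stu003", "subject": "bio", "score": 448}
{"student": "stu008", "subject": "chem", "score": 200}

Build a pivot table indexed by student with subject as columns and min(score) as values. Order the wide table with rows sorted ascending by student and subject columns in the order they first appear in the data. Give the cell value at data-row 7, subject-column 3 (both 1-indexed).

With rows sorted ascending by student, row 7 is student=stu009. subject columns in first-appearance order: history, chem, math, bio; column 3 is math.
Long rows with student=stu009, subject=math: min(785, 661) = 661.

661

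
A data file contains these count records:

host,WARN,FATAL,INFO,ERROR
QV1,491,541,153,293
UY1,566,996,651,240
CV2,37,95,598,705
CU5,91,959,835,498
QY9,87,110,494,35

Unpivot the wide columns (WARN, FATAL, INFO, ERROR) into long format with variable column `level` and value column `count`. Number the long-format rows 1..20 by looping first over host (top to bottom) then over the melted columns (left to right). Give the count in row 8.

20 rows total (5 × 4). Row 8: index ⌊(8-1)/4⌋ = 1 into host → UY1; (8-1) mod 4 = 3 into the melted columns → ERROR.
So row 8 is (UY1, ERROR, 240); count = 240.

240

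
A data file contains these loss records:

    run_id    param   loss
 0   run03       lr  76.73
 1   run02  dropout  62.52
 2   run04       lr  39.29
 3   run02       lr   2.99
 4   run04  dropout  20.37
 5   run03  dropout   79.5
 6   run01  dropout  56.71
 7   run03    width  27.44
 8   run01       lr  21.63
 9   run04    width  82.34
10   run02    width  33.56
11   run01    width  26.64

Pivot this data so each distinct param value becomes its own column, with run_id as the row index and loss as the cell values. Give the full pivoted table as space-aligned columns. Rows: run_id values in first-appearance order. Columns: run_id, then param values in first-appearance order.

run_id  lr     dropout  width
run03   76.73  79.5     27.44
run02   2.99   62.52    33.56
run04   39.29  20.37    82.34
run01   21.63  56.71    26.64

Columns: run_id plus the 3 distinct param values (lr, dropout, width).
For example, row run03 column lr takes loss=76.73 from the long row (run03, lr).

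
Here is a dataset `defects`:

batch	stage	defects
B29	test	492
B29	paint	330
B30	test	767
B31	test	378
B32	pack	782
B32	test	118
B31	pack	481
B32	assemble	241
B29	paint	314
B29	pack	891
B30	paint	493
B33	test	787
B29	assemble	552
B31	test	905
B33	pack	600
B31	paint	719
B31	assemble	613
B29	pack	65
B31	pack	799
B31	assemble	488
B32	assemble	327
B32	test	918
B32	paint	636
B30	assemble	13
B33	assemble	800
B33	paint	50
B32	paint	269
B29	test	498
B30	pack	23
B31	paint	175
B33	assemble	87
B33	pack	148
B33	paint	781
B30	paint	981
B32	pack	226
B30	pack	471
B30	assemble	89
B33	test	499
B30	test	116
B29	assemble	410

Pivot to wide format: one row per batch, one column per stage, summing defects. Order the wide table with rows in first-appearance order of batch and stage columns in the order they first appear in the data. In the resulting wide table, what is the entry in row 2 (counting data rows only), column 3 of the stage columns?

494

With rows in first-appearance order of batch, row 2 is batch=B30. stage columns in first-appearance order: test, paint, pack, assemble; column 3 is pack.
Long rows with batch=B30, stage=pack: 23 + 471 = 494.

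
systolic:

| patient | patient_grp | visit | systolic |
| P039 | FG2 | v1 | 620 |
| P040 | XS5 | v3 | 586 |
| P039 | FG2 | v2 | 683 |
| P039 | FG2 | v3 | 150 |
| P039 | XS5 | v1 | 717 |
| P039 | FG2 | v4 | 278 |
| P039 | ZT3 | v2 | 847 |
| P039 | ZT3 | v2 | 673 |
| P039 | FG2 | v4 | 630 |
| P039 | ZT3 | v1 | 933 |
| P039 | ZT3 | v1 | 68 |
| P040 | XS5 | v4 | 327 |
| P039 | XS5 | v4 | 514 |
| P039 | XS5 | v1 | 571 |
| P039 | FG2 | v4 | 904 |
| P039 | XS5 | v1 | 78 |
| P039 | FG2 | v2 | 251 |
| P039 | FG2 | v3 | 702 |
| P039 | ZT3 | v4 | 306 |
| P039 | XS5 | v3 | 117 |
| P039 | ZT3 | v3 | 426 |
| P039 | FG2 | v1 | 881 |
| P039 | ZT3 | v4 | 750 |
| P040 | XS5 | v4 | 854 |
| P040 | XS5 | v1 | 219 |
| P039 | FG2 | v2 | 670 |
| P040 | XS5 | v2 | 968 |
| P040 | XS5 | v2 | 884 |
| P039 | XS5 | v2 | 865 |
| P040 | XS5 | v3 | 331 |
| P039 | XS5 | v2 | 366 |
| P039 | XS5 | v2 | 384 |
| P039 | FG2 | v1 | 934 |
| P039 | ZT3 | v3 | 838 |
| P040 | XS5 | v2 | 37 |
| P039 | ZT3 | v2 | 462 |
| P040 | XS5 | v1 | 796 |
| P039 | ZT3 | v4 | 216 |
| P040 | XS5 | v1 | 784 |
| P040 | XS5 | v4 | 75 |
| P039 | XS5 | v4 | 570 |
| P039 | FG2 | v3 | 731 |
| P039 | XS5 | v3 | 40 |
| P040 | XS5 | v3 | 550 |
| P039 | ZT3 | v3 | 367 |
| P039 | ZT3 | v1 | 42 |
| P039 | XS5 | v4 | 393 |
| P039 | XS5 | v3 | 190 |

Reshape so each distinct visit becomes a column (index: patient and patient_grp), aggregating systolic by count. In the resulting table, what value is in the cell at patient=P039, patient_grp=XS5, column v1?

Rows with patient=P039, patient_grp=XS5 and visit=v1: systolic values are 717, 571, 78.
3 rows match — count = 3.

3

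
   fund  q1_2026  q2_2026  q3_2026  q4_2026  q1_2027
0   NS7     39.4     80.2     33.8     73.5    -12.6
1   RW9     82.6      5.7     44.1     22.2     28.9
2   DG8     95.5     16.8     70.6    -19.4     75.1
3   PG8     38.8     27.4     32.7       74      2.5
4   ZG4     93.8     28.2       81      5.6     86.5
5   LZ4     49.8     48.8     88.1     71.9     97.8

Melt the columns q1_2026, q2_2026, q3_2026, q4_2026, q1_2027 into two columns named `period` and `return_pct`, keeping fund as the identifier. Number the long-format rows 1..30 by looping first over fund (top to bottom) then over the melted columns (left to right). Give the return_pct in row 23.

81

30 rows total (6 × 5). Row 23: index ⌊(23-1)/5⌋ = 4 into fund → ZG4; (23-1) mod 5 = 2 into the melted columns → q3_2026.
So row 23 is (ZG4, q3_2026, 81); return_pct = 81.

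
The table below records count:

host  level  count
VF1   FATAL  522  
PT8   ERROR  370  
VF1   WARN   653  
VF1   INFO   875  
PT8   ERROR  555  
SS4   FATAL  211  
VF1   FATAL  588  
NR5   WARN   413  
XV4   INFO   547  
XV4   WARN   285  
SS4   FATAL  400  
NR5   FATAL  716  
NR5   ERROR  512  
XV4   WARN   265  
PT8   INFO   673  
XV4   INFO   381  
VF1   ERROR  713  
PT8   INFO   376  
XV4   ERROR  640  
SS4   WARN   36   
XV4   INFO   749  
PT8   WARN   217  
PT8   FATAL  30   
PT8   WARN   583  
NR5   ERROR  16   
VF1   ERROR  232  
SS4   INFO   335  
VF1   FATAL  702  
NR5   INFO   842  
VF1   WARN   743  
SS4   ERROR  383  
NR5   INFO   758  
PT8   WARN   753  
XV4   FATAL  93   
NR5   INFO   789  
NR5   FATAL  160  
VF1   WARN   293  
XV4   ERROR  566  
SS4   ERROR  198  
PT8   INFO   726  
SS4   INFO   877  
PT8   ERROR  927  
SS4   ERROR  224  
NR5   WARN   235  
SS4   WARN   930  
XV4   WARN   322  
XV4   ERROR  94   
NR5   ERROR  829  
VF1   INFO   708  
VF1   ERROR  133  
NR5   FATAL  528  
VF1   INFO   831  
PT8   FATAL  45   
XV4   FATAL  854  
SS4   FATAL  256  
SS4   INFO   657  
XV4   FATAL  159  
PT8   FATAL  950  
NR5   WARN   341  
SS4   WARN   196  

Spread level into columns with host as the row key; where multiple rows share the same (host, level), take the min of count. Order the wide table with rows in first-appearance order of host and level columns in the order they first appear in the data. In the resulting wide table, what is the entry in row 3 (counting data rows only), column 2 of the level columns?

198

With rows in first-appearance order of host, row 3 is host=SS4. level columns in first-appearance order: FATAL, ERROR, WARN, INFO; column 2 is ERROR.
Long rows with host=SS4, level=ERROR: min(383, 198, 224) = 198.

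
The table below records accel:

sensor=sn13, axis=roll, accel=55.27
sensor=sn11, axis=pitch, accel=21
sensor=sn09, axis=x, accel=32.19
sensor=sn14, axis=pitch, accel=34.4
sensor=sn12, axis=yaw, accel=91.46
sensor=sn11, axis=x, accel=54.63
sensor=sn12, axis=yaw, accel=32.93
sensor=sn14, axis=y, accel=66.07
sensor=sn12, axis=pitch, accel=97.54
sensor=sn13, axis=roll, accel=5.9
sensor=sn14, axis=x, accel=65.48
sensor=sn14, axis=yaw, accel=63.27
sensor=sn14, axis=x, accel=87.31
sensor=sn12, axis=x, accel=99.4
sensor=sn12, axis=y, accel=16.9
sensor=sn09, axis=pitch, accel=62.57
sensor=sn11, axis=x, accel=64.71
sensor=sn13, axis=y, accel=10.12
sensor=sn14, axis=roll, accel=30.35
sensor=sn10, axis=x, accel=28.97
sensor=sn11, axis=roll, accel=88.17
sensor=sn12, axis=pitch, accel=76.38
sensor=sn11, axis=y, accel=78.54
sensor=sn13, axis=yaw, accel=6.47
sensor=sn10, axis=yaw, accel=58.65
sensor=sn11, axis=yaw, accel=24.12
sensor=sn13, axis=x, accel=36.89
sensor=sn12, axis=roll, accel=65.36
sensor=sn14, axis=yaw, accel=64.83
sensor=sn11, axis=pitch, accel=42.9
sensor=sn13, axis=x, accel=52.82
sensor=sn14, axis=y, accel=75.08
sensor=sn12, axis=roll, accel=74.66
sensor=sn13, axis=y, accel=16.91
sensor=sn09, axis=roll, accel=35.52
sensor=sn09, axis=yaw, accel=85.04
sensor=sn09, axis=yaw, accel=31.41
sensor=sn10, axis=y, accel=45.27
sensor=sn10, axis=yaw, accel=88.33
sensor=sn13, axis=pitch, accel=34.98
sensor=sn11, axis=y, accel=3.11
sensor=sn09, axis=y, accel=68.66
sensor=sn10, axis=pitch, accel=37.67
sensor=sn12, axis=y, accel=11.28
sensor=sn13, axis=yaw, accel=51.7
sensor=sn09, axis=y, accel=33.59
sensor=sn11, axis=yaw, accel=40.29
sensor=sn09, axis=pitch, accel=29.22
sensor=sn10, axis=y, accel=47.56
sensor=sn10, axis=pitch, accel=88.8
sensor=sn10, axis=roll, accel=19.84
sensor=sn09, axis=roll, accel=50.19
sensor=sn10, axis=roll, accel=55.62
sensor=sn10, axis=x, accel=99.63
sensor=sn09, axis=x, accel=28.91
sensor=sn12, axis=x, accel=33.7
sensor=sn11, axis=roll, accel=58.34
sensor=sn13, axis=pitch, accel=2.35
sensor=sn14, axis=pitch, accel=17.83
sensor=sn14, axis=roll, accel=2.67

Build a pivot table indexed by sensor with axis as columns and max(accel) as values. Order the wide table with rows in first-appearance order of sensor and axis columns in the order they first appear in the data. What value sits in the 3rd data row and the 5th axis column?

68.66

With rows in first-appearance order of sensor, row 3 is sensor=sn09. axis columns in first-appearance order: roll, pitch, x, yaw, y; column 5 is y.
Long rows with sensor=sn09, axis=y: max(68.66, 33.59) = 68.66.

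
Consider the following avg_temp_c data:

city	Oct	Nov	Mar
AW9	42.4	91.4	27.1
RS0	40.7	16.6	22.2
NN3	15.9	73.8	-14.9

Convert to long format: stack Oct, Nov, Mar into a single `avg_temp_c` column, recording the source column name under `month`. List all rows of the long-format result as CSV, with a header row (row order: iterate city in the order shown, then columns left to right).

city,month,avg_temp_c
AW9,Oct,42.4
AW9,Nov,91.4
AW9,Mar,27.1
RS0,Oct,40.7
RS0,Nov,16.6
RS0,Mar,22.2
NN3,Oct,15.9
NN3,Nov,73.8
NN3,Mar,-14.9

Each (city, column) pair becomes one row: 3 × 3 = 9 rows.
For example, (AW9, Oct) → avg_temp_c=42.4.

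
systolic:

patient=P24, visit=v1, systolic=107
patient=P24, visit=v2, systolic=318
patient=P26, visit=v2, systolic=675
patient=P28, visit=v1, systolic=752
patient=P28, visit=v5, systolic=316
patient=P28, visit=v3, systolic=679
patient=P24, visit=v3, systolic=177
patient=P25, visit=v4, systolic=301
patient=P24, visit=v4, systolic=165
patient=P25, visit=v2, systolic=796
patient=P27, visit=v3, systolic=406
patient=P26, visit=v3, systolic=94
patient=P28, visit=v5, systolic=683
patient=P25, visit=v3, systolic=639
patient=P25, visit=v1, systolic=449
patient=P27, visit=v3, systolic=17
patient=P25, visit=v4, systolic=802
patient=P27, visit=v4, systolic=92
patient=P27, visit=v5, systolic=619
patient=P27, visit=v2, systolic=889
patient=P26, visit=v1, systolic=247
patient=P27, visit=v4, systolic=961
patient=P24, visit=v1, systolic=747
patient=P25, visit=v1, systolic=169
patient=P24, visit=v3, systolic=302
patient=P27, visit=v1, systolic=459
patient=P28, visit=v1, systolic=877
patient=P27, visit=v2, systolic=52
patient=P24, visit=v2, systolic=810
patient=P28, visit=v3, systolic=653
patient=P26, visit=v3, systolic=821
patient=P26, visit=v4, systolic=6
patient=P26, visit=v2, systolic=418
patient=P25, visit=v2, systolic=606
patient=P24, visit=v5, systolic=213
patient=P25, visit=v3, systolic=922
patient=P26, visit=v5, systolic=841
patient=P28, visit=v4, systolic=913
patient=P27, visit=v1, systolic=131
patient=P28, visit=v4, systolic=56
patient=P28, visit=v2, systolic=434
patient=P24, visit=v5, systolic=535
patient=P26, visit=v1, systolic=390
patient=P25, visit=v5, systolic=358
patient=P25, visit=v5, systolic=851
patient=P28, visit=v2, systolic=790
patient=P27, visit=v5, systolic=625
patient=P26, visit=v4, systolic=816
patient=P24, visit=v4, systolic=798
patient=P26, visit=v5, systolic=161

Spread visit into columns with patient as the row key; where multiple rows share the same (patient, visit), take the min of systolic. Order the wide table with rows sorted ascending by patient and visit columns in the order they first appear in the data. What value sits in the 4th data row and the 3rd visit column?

With rows sorted ascending by patient, row 4 is patient=P27. visit columns in first-appearance order: v1, v2, v5, v3, v4; column 3 is v5.
Long rows with patient=P27, visit=v5: min(619, 625) = 619.

619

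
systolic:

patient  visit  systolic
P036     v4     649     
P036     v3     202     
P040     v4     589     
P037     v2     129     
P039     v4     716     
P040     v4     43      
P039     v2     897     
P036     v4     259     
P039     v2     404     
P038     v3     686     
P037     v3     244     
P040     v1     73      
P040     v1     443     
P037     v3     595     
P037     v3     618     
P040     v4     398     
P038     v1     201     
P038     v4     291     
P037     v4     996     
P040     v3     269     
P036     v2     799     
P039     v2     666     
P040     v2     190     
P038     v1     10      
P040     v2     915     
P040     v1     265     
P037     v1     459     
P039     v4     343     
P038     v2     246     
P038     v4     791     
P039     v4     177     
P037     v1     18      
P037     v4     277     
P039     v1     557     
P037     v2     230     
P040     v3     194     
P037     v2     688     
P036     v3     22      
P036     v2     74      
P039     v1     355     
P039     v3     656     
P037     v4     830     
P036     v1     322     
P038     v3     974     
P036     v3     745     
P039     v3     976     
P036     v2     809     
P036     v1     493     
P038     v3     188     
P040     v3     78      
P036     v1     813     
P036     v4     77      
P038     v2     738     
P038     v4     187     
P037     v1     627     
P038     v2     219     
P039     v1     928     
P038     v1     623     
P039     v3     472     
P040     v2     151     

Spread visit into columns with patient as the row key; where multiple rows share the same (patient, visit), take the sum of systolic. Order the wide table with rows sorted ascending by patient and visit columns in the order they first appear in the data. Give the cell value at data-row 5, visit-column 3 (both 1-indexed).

1256

With rows sorted ascending by patient, row 5 is patient=P040. visit columns in first-appearance order: v4, v3, v2, v1; column 3 is v2.
Long rows with patient=P040, visit=v2: 190 + 915 + 151 = 1256.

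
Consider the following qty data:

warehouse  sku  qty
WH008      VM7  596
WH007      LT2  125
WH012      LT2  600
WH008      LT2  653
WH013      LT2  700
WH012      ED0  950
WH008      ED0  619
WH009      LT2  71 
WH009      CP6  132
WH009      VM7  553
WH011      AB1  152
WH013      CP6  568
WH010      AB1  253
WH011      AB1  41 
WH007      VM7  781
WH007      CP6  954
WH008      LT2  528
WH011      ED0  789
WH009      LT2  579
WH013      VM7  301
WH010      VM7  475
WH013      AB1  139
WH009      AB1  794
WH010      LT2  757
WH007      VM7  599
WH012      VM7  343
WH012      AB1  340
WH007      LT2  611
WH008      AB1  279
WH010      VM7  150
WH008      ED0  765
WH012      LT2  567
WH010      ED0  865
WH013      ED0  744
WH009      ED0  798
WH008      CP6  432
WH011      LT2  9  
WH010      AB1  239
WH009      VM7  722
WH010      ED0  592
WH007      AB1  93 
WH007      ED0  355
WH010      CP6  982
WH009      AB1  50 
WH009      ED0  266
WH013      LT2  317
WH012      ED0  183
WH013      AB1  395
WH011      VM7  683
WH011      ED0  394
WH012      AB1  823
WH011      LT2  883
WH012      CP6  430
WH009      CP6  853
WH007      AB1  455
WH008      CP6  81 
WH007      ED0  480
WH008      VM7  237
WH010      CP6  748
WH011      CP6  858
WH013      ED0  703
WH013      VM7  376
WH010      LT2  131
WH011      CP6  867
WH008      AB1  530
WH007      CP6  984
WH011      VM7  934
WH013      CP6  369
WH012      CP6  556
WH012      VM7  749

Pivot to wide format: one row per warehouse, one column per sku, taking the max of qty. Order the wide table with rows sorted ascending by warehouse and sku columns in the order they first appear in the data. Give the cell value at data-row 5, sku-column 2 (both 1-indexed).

With rows sorted ascending by warehouse, row 5 is warehouse=WH011. sku columns in first-appearance order: VM7, LT2, ED0, CP6, AB1; column 2 is LT2.
Long rows with warehouse=WH011, sku=LT2: max(9, 883) = 883.

883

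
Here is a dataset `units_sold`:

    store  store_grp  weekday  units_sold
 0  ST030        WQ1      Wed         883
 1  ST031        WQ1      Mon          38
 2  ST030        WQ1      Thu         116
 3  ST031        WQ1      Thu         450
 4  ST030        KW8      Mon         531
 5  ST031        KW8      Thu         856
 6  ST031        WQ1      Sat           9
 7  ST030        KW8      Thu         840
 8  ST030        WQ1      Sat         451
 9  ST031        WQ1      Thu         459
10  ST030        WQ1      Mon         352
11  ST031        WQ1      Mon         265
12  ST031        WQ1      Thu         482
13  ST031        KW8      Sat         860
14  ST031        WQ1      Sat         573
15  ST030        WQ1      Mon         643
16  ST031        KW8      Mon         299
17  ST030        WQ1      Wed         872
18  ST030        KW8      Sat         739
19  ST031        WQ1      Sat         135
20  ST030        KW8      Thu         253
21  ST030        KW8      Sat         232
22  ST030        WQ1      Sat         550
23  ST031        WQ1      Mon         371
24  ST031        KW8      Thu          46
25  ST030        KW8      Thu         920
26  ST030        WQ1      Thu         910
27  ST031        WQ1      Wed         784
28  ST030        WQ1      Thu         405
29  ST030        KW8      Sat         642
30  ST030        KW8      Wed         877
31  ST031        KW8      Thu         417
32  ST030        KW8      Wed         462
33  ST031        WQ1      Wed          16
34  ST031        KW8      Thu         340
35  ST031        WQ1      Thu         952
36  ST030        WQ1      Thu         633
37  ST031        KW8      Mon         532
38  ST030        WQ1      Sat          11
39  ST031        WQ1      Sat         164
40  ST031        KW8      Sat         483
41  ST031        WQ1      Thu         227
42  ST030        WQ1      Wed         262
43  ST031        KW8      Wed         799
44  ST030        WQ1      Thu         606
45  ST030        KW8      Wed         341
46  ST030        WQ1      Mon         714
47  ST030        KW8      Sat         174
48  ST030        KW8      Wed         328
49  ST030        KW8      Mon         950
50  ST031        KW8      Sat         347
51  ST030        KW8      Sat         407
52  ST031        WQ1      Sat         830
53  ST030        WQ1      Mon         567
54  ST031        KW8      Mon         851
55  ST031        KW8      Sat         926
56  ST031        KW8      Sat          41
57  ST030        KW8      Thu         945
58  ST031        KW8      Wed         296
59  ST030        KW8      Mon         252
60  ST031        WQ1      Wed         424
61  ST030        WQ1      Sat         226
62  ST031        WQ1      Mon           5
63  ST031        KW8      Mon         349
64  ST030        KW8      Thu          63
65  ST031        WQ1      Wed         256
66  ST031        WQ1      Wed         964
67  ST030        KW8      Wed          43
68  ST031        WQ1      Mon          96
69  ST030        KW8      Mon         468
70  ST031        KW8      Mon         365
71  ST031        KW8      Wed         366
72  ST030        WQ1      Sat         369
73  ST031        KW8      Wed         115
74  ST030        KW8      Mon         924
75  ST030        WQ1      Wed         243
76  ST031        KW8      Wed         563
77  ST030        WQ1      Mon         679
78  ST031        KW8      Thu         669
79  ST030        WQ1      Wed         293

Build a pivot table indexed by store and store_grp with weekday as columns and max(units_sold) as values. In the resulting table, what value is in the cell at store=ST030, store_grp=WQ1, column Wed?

Rows with store=ST030, store_grp=WQ1 and weekday=Wed: units_sold values are 883, 872, 262, 243, 293.
max(883, 872, 262, 243, 293) = 883.

883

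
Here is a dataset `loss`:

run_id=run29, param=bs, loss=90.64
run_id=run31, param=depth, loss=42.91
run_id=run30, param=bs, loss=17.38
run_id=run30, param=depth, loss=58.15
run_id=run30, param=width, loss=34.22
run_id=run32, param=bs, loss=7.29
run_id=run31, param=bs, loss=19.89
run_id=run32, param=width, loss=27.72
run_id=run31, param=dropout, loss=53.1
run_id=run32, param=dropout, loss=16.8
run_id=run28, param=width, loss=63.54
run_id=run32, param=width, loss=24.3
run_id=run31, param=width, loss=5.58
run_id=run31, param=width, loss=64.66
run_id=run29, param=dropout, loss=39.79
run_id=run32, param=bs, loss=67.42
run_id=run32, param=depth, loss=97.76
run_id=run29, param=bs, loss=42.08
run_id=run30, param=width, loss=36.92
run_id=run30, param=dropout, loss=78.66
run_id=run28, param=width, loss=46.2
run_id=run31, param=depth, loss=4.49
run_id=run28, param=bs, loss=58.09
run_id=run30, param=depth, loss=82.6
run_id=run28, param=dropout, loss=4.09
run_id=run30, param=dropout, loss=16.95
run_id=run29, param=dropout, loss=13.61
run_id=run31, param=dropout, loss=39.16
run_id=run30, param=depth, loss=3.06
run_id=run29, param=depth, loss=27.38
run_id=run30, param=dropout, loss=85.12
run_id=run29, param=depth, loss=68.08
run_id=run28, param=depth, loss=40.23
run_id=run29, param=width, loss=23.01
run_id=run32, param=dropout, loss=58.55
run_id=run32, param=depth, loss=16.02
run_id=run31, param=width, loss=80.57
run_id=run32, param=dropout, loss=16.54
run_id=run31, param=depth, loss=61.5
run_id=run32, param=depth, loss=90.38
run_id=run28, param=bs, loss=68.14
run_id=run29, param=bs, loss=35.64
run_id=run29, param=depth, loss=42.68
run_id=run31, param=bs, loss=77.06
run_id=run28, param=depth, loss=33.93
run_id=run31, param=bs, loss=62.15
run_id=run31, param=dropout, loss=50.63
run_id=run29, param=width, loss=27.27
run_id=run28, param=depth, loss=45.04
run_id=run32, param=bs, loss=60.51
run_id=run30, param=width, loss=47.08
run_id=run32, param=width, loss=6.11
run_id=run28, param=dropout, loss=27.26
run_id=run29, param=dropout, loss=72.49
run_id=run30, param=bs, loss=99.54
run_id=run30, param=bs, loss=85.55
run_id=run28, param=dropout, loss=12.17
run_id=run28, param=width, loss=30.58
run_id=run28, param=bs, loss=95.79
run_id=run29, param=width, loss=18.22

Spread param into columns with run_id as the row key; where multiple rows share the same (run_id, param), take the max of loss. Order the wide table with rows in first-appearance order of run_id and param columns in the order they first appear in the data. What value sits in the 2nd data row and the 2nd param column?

61.5

With rows in first-appearance order of run_id, row 2 is run_id=run31. param columns in first-appearance order: bs, depth, width, dropout; column 2 is depth.
Long rows with run_id=run31, param=depth: max(42.91, 4.49, 61.5) = 61.5.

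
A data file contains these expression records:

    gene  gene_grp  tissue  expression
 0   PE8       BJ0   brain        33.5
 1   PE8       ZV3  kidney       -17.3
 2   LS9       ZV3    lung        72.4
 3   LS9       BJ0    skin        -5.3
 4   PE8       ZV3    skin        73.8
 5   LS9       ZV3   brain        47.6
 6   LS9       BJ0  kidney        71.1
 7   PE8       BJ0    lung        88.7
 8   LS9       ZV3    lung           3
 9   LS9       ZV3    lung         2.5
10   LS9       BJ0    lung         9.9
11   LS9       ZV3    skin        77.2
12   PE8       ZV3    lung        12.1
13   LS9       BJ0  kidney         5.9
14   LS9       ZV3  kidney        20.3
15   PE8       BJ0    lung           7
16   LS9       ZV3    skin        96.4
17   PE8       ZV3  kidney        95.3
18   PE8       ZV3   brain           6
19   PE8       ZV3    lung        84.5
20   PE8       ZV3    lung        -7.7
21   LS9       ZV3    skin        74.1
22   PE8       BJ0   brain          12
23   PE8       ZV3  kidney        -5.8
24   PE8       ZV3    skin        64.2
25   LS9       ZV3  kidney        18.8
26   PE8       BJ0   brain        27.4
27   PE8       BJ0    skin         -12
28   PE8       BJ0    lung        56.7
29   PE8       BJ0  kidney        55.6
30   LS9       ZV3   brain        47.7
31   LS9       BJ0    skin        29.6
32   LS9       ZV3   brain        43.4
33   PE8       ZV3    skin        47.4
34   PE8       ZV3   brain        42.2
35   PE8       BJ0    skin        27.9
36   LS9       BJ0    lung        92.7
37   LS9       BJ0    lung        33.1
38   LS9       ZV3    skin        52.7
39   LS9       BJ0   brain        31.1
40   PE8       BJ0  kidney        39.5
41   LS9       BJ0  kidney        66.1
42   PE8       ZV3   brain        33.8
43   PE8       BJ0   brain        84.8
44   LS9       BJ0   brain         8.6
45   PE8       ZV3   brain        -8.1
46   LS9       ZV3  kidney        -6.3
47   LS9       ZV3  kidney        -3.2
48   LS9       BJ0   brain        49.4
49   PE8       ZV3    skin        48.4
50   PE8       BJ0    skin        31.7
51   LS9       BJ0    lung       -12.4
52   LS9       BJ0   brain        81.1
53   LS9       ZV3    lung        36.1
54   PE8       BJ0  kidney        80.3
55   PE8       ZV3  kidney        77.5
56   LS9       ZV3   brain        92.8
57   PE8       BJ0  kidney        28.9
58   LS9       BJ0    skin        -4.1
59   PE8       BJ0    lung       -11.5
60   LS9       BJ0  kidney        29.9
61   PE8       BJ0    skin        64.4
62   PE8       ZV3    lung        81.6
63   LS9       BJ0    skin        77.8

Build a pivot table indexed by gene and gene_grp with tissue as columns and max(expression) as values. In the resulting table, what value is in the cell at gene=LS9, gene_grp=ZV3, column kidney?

Rows with gene=LS9, gene_grp=ZV3 and tissue=kidney: expression values are 20.3, 18.8, -6.3, -3.2.
max(20.3, 18.8, -6.3, -3.2) = 20.3.

20.3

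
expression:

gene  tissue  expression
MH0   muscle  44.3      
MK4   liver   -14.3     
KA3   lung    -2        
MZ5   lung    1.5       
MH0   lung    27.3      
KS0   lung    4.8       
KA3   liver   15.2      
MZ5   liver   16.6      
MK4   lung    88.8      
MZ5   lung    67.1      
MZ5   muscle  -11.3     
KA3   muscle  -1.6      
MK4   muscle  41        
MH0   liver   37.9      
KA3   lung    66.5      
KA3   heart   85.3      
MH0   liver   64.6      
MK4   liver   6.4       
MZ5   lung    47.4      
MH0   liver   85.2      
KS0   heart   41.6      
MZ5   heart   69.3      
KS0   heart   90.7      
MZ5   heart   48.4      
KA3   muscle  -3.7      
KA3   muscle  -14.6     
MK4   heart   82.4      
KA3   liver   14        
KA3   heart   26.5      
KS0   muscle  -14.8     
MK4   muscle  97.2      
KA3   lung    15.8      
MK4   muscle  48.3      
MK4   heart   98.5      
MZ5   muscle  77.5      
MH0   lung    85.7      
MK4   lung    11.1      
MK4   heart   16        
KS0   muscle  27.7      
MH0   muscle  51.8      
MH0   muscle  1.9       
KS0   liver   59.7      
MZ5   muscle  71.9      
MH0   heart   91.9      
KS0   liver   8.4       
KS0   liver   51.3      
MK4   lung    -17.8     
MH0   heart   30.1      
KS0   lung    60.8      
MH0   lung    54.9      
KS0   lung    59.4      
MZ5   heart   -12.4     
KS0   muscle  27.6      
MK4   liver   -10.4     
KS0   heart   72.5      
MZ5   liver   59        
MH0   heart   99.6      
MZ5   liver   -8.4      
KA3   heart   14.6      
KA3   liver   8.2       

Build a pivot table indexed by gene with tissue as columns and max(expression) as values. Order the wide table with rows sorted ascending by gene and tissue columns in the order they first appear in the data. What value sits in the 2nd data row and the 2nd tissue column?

59.7

With rows sorted ascending by gene, row 2 is gene=KS0. tissue columns in first-appearance order: muscle, liver, lung, heart; column 2 is liver.
Long rows with gene=KS0, tissue=liver: max(59.7, 8.4, 51.3) = 59.7.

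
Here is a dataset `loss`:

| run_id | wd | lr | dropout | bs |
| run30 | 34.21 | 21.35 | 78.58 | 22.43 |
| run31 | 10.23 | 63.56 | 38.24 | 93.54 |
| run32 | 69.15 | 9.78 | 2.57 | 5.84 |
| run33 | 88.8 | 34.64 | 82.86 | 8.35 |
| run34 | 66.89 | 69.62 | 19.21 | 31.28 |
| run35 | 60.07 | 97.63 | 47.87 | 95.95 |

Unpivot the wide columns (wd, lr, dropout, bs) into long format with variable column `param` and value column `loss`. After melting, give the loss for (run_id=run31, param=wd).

Unpivoting turns each (run_id, wide-column) pair into one long row.
The wide cell at row run31, column wd holds 10.23, so the long row (run31, wd) has loss=10.23.

10.23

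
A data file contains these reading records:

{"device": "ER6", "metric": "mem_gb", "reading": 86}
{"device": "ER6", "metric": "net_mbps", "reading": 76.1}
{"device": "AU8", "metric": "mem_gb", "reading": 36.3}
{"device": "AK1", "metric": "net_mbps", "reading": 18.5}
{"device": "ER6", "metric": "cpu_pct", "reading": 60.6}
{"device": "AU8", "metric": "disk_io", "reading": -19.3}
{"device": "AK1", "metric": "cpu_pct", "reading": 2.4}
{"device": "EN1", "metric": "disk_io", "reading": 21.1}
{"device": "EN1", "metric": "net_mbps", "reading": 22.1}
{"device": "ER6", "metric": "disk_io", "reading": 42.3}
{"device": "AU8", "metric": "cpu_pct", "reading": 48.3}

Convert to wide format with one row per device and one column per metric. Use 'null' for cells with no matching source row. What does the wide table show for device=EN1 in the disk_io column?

The long row with device=EN1, metric=disk_io has reading=21.1.

21.1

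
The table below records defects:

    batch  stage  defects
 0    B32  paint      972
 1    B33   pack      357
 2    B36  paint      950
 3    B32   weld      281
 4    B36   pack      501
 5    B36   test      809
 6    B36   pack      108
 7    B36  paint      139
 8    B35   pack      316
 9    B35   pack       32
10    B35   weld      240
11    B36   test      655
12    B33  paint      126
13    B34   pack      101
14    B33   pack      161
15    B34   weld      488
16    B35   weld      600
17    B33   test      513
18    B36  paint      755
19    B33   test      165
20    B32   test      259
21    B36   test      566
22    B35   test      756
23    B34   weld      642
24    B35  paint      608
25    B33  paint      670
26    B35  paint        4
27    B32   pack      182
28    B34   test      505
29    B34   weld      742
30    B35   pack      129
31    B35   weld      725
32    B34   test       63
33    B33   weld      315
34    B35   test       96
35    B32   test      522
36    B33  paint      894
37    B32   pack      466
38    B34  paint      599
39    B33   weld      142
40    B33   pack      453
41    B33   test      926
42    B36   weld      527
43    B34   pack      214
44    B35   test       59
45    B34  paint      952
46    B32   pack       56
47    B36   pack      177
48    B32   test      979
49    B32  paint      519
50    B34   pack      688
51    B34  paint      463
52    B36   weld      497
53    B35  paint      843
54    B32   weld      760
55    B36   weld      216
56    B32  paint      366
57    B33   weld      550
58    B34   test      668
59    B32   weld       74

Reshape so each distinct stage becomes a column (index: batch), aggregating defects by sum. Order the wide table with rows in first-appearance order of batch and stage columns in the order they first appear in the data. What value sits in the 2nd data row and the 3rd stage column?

1007

With rows in first-appearance order of batch, row 2 is batch=B33. stage columns in first-appearance order: paint, pack, weld, test; column 3 is weld.
Long rows with batch=B33, stage=weld: 315 + 142 + 550 = 1007.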